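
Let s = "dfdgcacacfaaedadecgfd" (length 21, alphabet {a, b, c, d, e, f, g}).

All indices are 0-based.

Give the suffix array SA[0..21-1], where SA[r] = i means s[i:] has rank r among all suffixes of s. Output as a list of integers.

rank | idx | suffix
   0 |  10 | aaedadecgfd
   1 |   5 | acacfaaedadecgfd
   2 |   7 | acfaaedadecgfd
   3 |  14 | adecgfd
   4 |  11 | aedadecgfd
   5 |   4 | cacacfaaedadecgfd
   6 |   6 | cacfaaedadecgfd
   7 |   8 | cfaaedadecgfd
   8 |  17 | cgfd
   9 |  20 | d
  10 |  13 | dadecgfd
  11 |  15 | decgfd
  12 |   0 | dfdgcacacfaaedadecgfd
  13 |   2 | dgcacacfaaedadecgfd
  14 |  16 | ecgfd
  15 |  12 | edadecgfd
  16 |   9 | faaedadecgfd
  17 |  19 | fd
  18 |   1 | fdgcacacfaaedadecgfd
  19 |   3 | gcacacfaaedadecgfd
  20 |  18 | gfd

[10, 5, 7, 14, 11, 4, 6, 8, 17, 20, 13, 15, 0, 2, 16, 12, 9, 19, 1, 3, 18]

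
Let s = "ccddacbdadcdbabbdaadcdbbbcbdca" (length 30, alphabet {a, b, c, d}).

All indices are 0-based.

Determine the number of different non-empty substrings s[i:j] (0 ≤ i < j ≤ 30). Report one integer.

418

rank→(start, suffix):
  0 → (29, 'a')
  1 → (17, 'aadcdbbbcbdca')
  2 → (13, 'abbdaadcdbbbcbdca')
  3 → (4, 'acbdadcdbabbdaadcdbbbcbdca')
  4 → (8, 'adcdbabbdaadcdbbbcbdca')
  5 → (18, 'adcdbbbcbdca')
  6 → (12, 'babbdaadcdbbbcbdca')
  7 → (22, 'bbbcbdca')
  8 → (23, 'bbcbdca')
  9 → (14, 'bbdaadcdbbbcbdca')
  10 → (24, 'bcbdca')
  11 → (15, 'bdaadcdbbbcbdca')
  12 → (6, 'bdadcdbabbdaadcdbbbcbdca')
  13 → (26, 'bdca')
  14 → (28, 'ca')
  15 → (5, 'cbdadcdbabbdaadcdbbbcbdca')
  16 → (25, 'cbdca')
  17 → (0, 'ccddacbdadcdbabbdaadcdbbbcbdca')
  18 → (10, 'cdbabbdaadcdbbbcbdca')
  19 → (20, 'cdbbbcbdca')
  20 → (1, 'cddacbdadcdbabbdaadcdbbbcbdca')
  21 → (16, 'daadcdbbbcbdca')
  22 → (3, 'dacbdadcdbabbdaadcdbbbcbdca')
  23 → (7, 'dadcdbabbdaadcdbbbcbdca')
  24 → (11, 'dbabbdaadcdbbbcbdca')
  25 → (21, 'dbbbcbdca')
  26 → (27, 'dca')
  27 → (9, 'dcdbabbdaadcdbbbcbdca')
  28 → (19, 'dcdbbbcbdca')
  29 → (2, 'ddacbdadcdbabbdaadcdbbbcbdca')

SA = [29, 17, 13, 4, 8, 18, 12, 22, 23, 14, 24, 15, 6, 26, 28, 5, 25, 0, 10, 20, 1, 16, 3, 7, 11, 21, 27, 9, 19, 2]
rank  pair      lcp
   1  s[29:],s[17:]  1  'a'
   2  s[17:],s[13:]  1  'a'
   3  s[13:],s[4:]  1  'a'
   4  s[4:],s[8:]  1  'a'
   5  s[8:],s[18:]  5  'adcdb'
   6  s[18:],s[12:]  0  ''
   7  s[12:],s[22:]  1  'b'
   8  s[22:],s[23:]  2  'bb'
   9  s[23:],s[14:]  2  'bb'
  10  s[14:],s[24:]  1  'b'
  11  s[24:],s[15:]  1  'b'
  12  s[15:],s[6:]  3  'bda'
  13  s[6:],s[26:]  2  'bd'
  14  s[26:],s[28:]  0  ''
  15  s[28:],s[5:]  1  'c'
  16  s[5:],s[25:]  3  'cbd'
  17  s[25:],s[0:]  1  'c'
  18  s[0:],s[10:]  1  'c'
  19  s[10:],s[20:]  3  'cdb'
  20  s[20:],s[1:]  2  'cd'
  21  s[1:],s[16:]  0  ''
  22  s[16:],s[3:]  2  'da'
  23  s[3:],s[7:]  2  'da'
  24  s[7:],s[11:]  1  'd'
  25  s[11:],s[21:]  2  'db'
  26  s[21:],s[27:]  1  'd'
  27  s[27:],s[9:]  2  'dc'
  28  s[9:],s[19:]  4  'dcdb'
  29  s[19:],s[2:]  1  'd'

n(n+1)/2 = 30·31/2 = 465
Σ LCP = 0 + 1 + 1 + 1 + 1 + 5 + 0 + 1 + 2 + 2 + 1 + 1 + 3 + 2 + 0 + 1 + 3 + 1 + 1 + 3 + 2 + 0 + 2 + 2 + 1 + 2 + 1 + 2 + 4 + 1 = 47
distinct = 465 − 47 = 418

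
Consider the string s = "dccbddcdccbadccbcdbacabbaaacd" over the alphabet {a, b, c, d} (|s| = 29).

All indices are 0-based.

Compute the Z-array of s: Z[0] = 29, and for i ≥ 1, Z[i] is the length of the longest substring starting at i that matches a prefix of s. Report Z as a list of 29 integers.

Z[0]=29
i=1: outside box; Z[1]=0
i=2: outside box; Z[2]=0
i=3: outside box; Z[3]=0
i=4: outside box; Z[4]=1 grow→box=[4,5)
i=5: outside box; Z[5]=2 grow→box=[5,7)
i=6: min(r-i=1, Z[1]=0)=0; Z[6]=0
i=7: outside box; Z[7]=4 grow→box=[7,11)
i=8: min(r-i=3, Z[1]=0)=0; Z[8]=0
i=9: min(r-i=2, Z[2]=0)=0; Z[9]=0
i=10: min(r-i=1, Z[3]=0)=0; Z[10]=0
i=11: outside box; Z[11]=0
i=12: outside box; Z[12]=4 grow→box=[12,16)
i=13: min(r-i=3, Z[1]=0)=0; Z[13]=0
i=14: min(r-i=2, Z[2]=0)=0; Z[14]=0
i=15: min(r-i=1, Z[3]=0)=0; Z[15]=0
i=16: outside box; Z[16]=0
i=17: outside box; Z[17]=1 grow→box=[17,18)
i=18: outside box; Z[18]=0
i=19: outside box; Z[19]=0
i=20: outside box; Z[20]=0
i=21: outside box; Z[21]=0
i=22: outside box; Z[22]=0
i=23: outside box; Z[23]=0
i=24: outside box; Z[24]=0
i=25: outside box; Z[25]=0
i=26: outside box; Z[26]=0
i=27: outside box; Z[27]=0
i=28: outside box; Z[28]=1 grow→box=[28,29)

[29, 0, 0, 0, 1, 2, 0, 4, 0, 0, 0, 0, 4, 0, 0, 0, 0, 1, 0, 0, 0, 0, 0, 0, 0, 0, 0, 0, 1]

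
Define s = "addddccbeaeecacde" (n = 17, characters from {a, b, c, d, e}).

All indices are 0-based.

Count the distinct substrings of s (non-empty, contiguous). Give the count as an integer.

rank→(start, suffix):
  0 → (13, 'acde')
  1 → (0, 'addddccbeaeecacde')
  2 → (9, 'aeecacde')
  3 → (7, 'beaeecacde')
  4 → (12, 'cacde')
  5 → (6, 'cbeaeecacde')
  6 → (5, 'ccbeaeecacde')
  7 → (14, 'cde')
  8 → (4, 'dccbeaeecacde')
  9 → (3, 'ddccbeaeecacde')
  10 → (2, 'dddccbeaeecacde')
  11 → (1, 'ddddccbeaeecacde')
  12 → (15, 'de')
  13 → (16, 'e')
  14 → (8, 'eaeecacde')
  15 → (11, 'ecacde')
  16 → (10, 'eecacde')

SA = [13, 0, 9, 7, 12, 6, 5, 14, 4, 3, 2, 1, 15, 16, 8, 11, 10]
rank  pair      lcp
   1  s[13:],s[0:]  1  'a'
   2  s[0:],s[9:]  1  'a'
   3  s[9:],s[7:]  0  ''
   4  s[7:],s[12:]  0  ''
   5  s[12:],s[6:]  1  'c'
   6  s[6:],s[5:]  1  'c'
   7  s[5:],s[14:]  1  'c'
   8  s[14:],s[4:]  0  ''
   9  s[4:],s[3:]  1  'd'
  10  s[3:],s[2:]  2  'dd'
  11  s[2:],s[1:]  3  'ddd'
  12  s[1:],s[15:]  1  'd'
  13  s[15:],s[16:]  0  ''
  14  s[16:],s[8:]  1  'e'
  15  s[8:],s[11:]  1  'e'
  16  s[11:],s[10:]  1  'e'

n(n+1)/2 = 17·18/2 = 153
Σ LCP = 0 + 1 + 1 + 0 + 0 + 1 + 1 + 1 + 0 + 1 + 2 + 3 + 1 + 0 + 1 + 1 + 1 = 15
distinct = 153 − 15 = 138

138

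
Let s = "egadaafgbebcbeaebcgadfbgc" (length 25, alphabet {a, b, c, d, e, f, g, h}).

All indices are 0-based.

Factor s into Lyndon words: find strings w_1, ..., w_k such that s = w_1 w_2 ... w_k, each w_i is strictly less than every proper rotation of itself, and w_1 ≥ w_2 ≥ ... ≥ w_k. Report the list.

emit factor 1: 'eg' (i=0, period=2)
emit factor 2: 'ad' (i=2, period=2)
emit factor 3: 'aafgbebcbeaebcgadfbgc' (i=4, period=21)

["eg", "ad", "aafgbebcbeaebcgadfbgc"]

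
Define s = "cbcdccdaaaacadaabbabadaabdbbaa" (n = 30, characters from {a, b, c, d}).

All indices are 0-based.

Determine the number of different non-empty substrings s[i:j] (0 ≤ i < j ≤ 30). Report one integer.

rank | idx | suffix
   0 |  29 | a
   1 |  28 | aa
   2 |   7 | aaaacadaabbabadaabdbbaa
   3 |   8 | aaacadaabbabadaabdbbaa
   4 |  14 | aabbabadaabdbbaa
   5 |  22 | aabdbbaa
   6 |   9 | aacadaabbabadaabdbbaa
   7 |  18 | abadaabdbbaa
   8 |  15 | abbabadaabdbbaa
   9 |  23 | abdbbaa
  10 |  10 | acadaabbabadaabdbbaa
  11 |  12 | adaabbabadaabdbbaa
  12 |  20 | adaabdbbaa
  13 |  27 | baa
  14 |  17 | babadaabdbbaa
  15 |  19 | badaabdbbaa
  16 |  26 | bbaa
  17 |  16 | bbabadaabdbbaa
  18 |   1 | bcdccdaaaacadaabbabadaabdbbaa
  19 |  24 | bdbbaa
  20 |  11 | cadaabbabadaabdbbaa
  21 |   0 | cbcdccdaaaacadaabbabadaabdbbaa
  22 |   4 | ccdaaaacadaabbabadaabdbbaa
  23 |   5 | cdaaaacadaabbabadaabdbbaa
  24 |   2 | cdccdaaaacadaabbabadaabdbbaa
  25 |   6 | daaaacadaabbabadaabdbbaa
  26 |  13 | daabbabadaabdbbaa
  27 |  21 | daabdbbaa
  28 |  25 | dbbaa
  29 |   3 | dccdaaaacadaabbabadaabdbbaa

SA = [29, 28, 7, 8, 14, 22, 9, 18, 15, 23, 10, 12, 20, 27, 17, 19, 26, 16, 1, 24, 11, 0, 4, 5, 2, 6, 13, 21, 25, 3]
[i] adj suffixes → lcp
  [1] 29/28 → 1 ('a')
  [2] 28/7 → 2 ('aa')
  [3] 7/8 → 3 ('aaa')
  [4] 8/14 → 2 ('aa')
  [5] 14/22 → 3 ('aab')
  [6] 22/9 → 2 ('aa')
  [7] 9/18 → 1 ('a')
  [8] 18/15 → 2 ('ab')
  [9] 15/23 → 2 ('ab')
  [10] 23/10 → 1 ('a')
  [11] 10/12 → 1 ('a')
  [12] 12/20 → 5 ('adaab')
  [13] 20/27 → 0 ('')
  [14] 27/17 → 2 ('ba')
  [15] 17/19 → 2 ('ba')
  [16] 19/26 → 1 ('b')
  [17] 26/16 → 3 ('bba')
  [18] 16/1 → 1 ('b')
  [19] 1/24 → 1 ('b')
  [20] 24/11 → 0 ('')
  [21] 11/0 → 1 ('c')
  [22] 0/4 → 1 ('c')
  [23] 4/5 → 1 ('c')
  [24] 5/2 → 2 ('cd')
  [25] 2/6 → 0 ('')
  [26] 6/13 → 3 ('daa')
  [27] 13/21 → 4 ('daab')
  [28] 21/25 → 1 ('d')
  [29] 25/3 → 1 ('d')

n(n+1)/2 = 30·31/2 = 465
Σ LCP = 0 + 1 + 2 + 3 + 2 + 3 + 2 + 1 + 2 + 2 + 1 + 1 + 5 + 0 + 2 + 2 + 1 + 3 + 1 + 1 + 0 + 1 + 1 + 1 + 2 + 0 + 3 + 4 + 1 + 1 = 49
distinct = 465 − 49 = 416

416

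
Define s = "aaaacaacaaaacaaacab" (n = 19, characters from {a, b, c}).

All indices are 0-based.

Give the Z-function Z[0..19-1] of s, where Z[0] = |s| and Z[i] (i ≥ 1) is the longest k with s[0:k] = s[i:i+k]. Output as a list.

[19, 3, 2, 1, 0, 2, 1, 0, 7, 3, 2, 1, 0, 3, 2, 1, 0, 1, 0]

Z[0]=19
i=1: i≥r, start 0; Z[1]=3 extend→box=[1,4)
i=2: min(r-i=2, Z[1]=3)=2; Z[2]=2
i=3: min(r-i=1, Z[2]=2)=1; Z[3]=1
i=4: i≥r, start 0; Z[4]=0
i=5: i≥r, start 0; Z[5]=2 extend→box=[5,7)
i=6: min(r-i=1, Z[1]=3)=1; Z[6]=1
i=7: i≥r, start 0; Z[7]=0
i=8: i≥r, start 0; Z[8]=7 extend→box=[8,15)
i=9: min(r-i=6, Z[1]=3)=3; Z[9]=3
i=10: min(r-i=5, Z[2]=2)=2; Z[10]=2
i=11: min(r-i=4, Z[3]=1)=1; Z[11]=1
i=12: min(r-i=3, Z[4]=0)=0; Z[12]=0
i=13: min(r-i=2, Z[5]=2)=2; Z[13]=3 extend→box=[13,16)
i=14: min(r-i=2, Z[1]=3)=2; Z[14]=2
i=15: min(r-i=1, Z[2]=2)=1; Z[15]=1
i=16: i≥r, start 0; Z[16]=0
i=17: i≥r, start 0; Z[17]=1 extend→box=[17,18)
i=18: i≥r, start 0; Z[18]=0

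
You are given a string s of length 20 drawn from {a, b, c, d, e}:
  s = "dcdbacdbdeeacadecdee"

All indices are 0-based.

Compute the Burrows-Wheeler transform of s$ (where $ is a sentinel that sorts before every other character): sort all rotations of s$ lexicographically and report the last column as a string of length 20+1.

eebcddadaecc$acbeeddd

rank  rotation               last
    0  $dcdbacdbdeeacadecdee  e
    1  acadecdee$dcdbacdbdee  e
    2  acdbdeeacadecdee$dcdb  b
    3  adecdee$dcdbacdbdeeac  c
    4  bacdbdeeacadecdee$dcd  d
    5  bdeeacadecdee$dcdbacd  d
    6  cadecdee$dcdbacdbdeea  a
    7  cdbacdbdeeacadecdee$d  d
    8  cdbdeeacadecdee$dcdba  a
    9  cdee$dcdbacdbdeeacade  e
   10  dbacdbdeeacadecdee$dc  c
   11  dbdeeacadecdee$dcdbac  c
   12  dcdbacdbdeeacadecdee$  $
   13  decdee$dcdbacdbdeeaca  a
   14  dee$dcdbacdbdeeacadec  c
   15  deeacadecdee$dcdbacdb  b
   16  e$dcdbacdbdeeacadecde  e
   17  eacadecdee$dcdbacdbde  e
   18  ecdee$dcdbacdbdeeacad  d
   19  ee$dcdbacdbdeeacadecd  d
   20  eeacadecdee$dcdbacdbd  d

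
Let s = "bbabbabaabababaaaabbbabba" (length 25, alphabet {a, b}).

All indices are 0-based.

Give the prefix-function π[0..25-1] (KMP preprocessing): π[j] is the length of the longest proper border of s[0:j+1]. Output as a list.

[0, 1, 0, 1, 2, 3, 4, 0, 0, 1, 0, 1, 0, 1, 0, 0, 0, 0, 1, 2, 2, 3, 4, 5, 6]

π[0] = 0
j=1 s[j]='b': π[1]=1 (border 'b')
j=2 s[j]='a': k: 1→0; π[2]=0 (border '')
j=3 s[j]='b': π[3]=1 (border 'b')
j=4 s[j]='b': π[4]=2 (border 'bb')
j=5 s[j]='a': π[5]=3 (border 'bba')
j=6 s[j]='b': π[6]=4 (border 'bbab')
j=7 s[j]='a': k: 4→1→0; π[7]=0 (border '')
j=8 s[j]='a': π[8]=0 (border '')
j=9 s[j]='b': π[9]=1 (border 'b')
j=10 s[j]='a': k: 1→0; π[10]=0 (border '')
j=11 s[j]='b': π[11]=1 (border 'b')
j=12 s[j]='a': k: 1→0; π[12]=0 (border '')
j=13 s[j]='b': π[13]=1 (border 'b')
j=14 s[j]='a': k: 1→0; π[14]=0 (border '')
j=15 s[j]='a': π[15]=0 (border '')
j=16 s[j]='a': π[16]=0 (border '')
j=17 s[j]='a': π[17]=0 (border '')
j=18 s[j]='b': π[18]=1 (border 'b')
j=19 s[j]='b': π[19]=2 (border 'bb')
j=20 s[j]='b': k: 2→1; π[20]=2 (border 'bb')
j=21 s[j]='a': π[21]=3 (border 'bba')
j=22 s[j]='b': π[22]=4 (border 'bbab')
j=23 s[j]='b': π[23]=5 (border 'bbabb')
j=24 s[j]='a': π[24]=6 (border 'bbabba')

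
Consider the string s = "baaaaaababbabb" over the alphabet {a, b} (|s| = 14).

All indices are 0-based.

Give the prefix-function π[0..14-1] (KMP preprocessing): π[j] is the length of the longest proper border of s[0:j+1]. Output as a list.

[0, 0, 0, 0, 0, 0, 0, 1, 2, 1, 1, 2, 1, 1]

π[0] = 0
j=1 s[j]='a': π[1]=0 (border '')
j=2 s[j]='a': π[2]=0 (border '')
j=3 s[j]='a': π[3]=0 (border '')
j=4 s[j]='a': π[4]=0 (border '')
j=5 s[j]='a': π[5]=0 (border '')
j=6 s[j]='a': π[6]=0 (border '')
j=7 s[j]='b': π[7]=1 (border 'b')
j=8 s[j]='a': π[8]=2 (border 'ba')
j=9 s[j]='b': k: 2→0; π[9]=1 (border 'b')
j=10 s[j]='b': k: 1→0; π[10]=1 (border 'b')
j=11 s[j]='a': π[11]=2 (border 'ba')
j=12 s[j]='b': k: 2→0; π[12]=1 (border 'b')
j=13 s[j]='b': k: 1→0; π[13]=1 (border 'b')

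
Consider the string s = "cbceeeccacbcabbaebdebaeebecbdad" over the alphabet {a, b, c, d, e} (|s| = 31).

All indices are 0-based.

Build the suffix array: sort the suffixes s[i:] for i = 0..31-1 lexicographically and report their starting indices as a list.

[12, 8, 29, 15, 21, 14, 20, 13, 10, 1, 27, 17, 24, 11, 7, 9, 0, 26, 6, 2, 30, 28, 18, 19, 16, 23, 25, 5, 22, 4, 3]

sorted suffixes:
  #0 SA[0]=12  'abbaebdebaeebecbdad'
  #1 SA[1]=8  'acbcabbaebdebaeebecbdad'
  #2 SA[2]=29  'ad'
  #3 SA[3]=15  'aebdebaeebecbdad'
  #4 SA[4]=21  'aeebecbdad'
  #5 SA[5]=14  'baebdebaeebecbdad'
  #6 SA[6]=20  'baeebecbdad'
  #7 SA[7]=13  'bbaebdebaeebecbdad'
  #8 SA[8]=10  'bcabbaebdebaeebecbdad'
  #9 SA[9]=1  'bceeeccacbcabbaebdebaeebecbdad'
  #10 SA[10]=27  'bdad'
  #11 SA[11]=17  'bdebaeebecbdad'
  #12 SA[12]=24  'becbdad'
  #13 SA[13]=11  'cabbaebdebaeebecbdad'
  #14 SA[14]=7  'cacbcabbaebdebaeebecbdad'
  #15 SA[15]=9  'cbcabbaebdebaeebecbdad'
  #16 SA[16]=0  'cbceeeccacbcabbaebdebaeebecbdad'
  #17 SA[17]=26  'cbdad'
  #18 SA[18]=6  'ccacbcabbaebdebaeebecbdad'
  #19 SA[19]=2  'ceeeccacbcabbaebdebaeebecbdad'
  #20 SA[20]=30  'd'
  #21 SA[21]=28  'dad'
  #22 SA[22]=18  'debaeebecbdad'
  #23 SA[23]=19  'ebaeebecbdad'
  #24 SA[24]=16  'ebdebaeebecbdad'
  #25 SA[25]=23  'ebecbdad'
  #26 SA[26]=25  'ecbdad'
  #27 SA[27]=5  'eccacbcabbaebdebaeebecbdad'
  #28 SA[28]=22  'eebecbdad'
  #29 SA[29]=4  'eeccacbcabbaebdebaeebecbdad'
  #30 SA[30]=3  'eeeccacbcabbaebdebaeebecbdad'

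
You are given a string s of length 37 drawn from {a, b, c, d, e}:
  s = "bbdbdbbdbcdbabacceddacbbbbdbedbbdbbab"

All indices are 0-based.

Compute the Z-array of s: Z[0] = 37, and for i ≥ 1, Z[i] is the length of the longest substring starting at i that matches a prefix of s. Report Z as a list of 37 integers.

Z[0]=37
i=1: fresh scan; Z[1]=1 grow→box=[1,2)
i=2: fresh scan; Z[2]=0
i=3: fresh scan; Z[3]=1 grow→box=[3,4)
i=4: fresh scan; Z[4]=0
i=5: fresh scan; Z[5]=4 grow→box=[5,9)
i=6: min(r-i=3, Z[1]=1)=1; Z[6]=1
i=7: min(r-i=2, Z[2]=0)=0; Z[7]=0
i=8: min(r-i=1, Z[3]=1)=1; Z[8]=1
i=9: fresh scan; Z[9]=0
i=10: fresh scan; Z[10]=0
i=11: fresh scan; Z[11]=1 grow→box=[11,12)
i=12: fresh scan; Z[12]=0
i=13: fresh scan; Z[13]=1 grow→box=[13,14)
i=14: fresh scan; Z[14]=0
i=15: fresh scan; Z[15]=0
i=16: fresh scan; Z[16]=0
i=17: fresh scan; Z[17]=0
i=18: fresh scan; Z[18]=0
i=19: fresh scan; Z[19]=0
i=20: fresh scan; Z[20]=0
i=21: fresh scan; Z[21]=0
i=22: fresh scan; Z[22]=2 grow→box=[22,24)
i=23: min(r-i=1, Z[1]=1)=1; Z[23]=2 grow→box=[23,25)
i=24: min(r-i=1, Z[1]=1)=1; Z[24]=4 grow→box=[24,28)
i=25: min(r-i=3, Z[1]=1)=1; Z[25]=1
i=26: min(r-i=2, Z[2]=0)=0; Z[26]=0
i=27: min(r-i=1, Z[3]=1)=1; Z[27]=1
i=28: fresh scan; Z[28]=0
i=29: fresh scan; Z[29]=0
i=30: fresh scan; Z[30]=4 grow→box=[30,34)
i=31: min(r-i=3, Z[1]=1)=1; Z[31]=1
i=32: min(r-i=2, Z[2]=0)=0; Z[32]=0
i=33: min(r-i=1, Z[3]=1)=1; Z[33]=2 grow→box=[33,35)
i=34: min(r-i=1, Z[1]=1)=1; Z[34]=1
i=35: fresh scan; Z[35]=0
i=36: fresh scan; Z[36]=1 grow→box=[36,37)

[37, 1, 0, 1, 0, 4, 1, 0, 1, 0, 0, 1, 0, 1, 0, 0, 0, 0, 0, 0, 0, 0, 2, 2, 4, 1, 0, 1, 0, 0, 4, 1, 0, 2, 1, 0, 1]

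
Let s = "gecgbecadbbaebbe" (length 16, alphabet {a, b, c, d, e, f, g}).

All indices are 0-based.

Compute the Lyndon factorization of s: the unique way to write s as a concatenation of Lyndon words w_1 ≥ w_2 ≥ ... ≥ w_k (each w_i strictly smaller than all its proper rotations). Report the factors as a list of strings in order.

emit factor 1: 'g' (i=0, period=1)
emit factor 2: 'e' (i=1, period=1)
emit factor 3: 'cg' (i=2, period=2)
emit factor 4: 'bec' (i=4, period=3)
emit factor 5: 'adbbaebbe' (i=7, period=9)

["g", "e", "cg", "bec", "adbbaebbe"]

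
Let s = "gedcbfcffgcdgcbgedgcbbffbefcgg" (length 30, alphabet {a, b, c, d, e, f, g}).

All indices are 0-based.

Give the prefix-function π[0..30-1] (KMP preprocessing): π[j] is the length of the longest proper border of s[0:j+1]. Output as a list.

[0, 0, 0, 0, 0, 0, 0, 0, 0, 1, 0, 0, 1, 0, 0, 1, 2, 3, 1, 0, 0, 0, 0, 0, 0, 0, 0, 0, 1, 1]

π[0] = 0
j=1 s[j]='e': π[1]=0 (border '')
j=2 s[j]='d': π[2]=0 (border '')
j=3 s[j]='c': π[3]=0 (border '')
j=4 s[j]='b': π[4]=0 (border '')
j=5 s[j]='f': π[5]=0 (border '')
j=6 s[j]='c': π[6]=0 (border '')
j=7 s[j]='f': π[7]=0 (border '')
j=8 s[j]='f': π[8]=0 (border '')
j=9 s[j]='g': π[9]=1 (border 'g')
j=10 s[j]='c': k: 1→0; π[10]=0 (border '')
j=11 s[j]='d': π[11]=0 (border '')
j=12 s[j]='g': π[12]=1 (border 'g')
j=13 s[j]='c': k: 1→0; π[13]=0 (border '')
j=14 s[j]='b': π[14]=0 (border '')
j=15 s[j]='g': π[15]=1 (border 'g')
j=16 s[j]='e': π[16]=2 (border 'ge')
j=17 s[j]='d': π[17]=3 (border 'ged')
j=18 s[j]='g': k: 3→0; π[18]=1 (border 'g')
j=19 s[j]='c': k: 1→0; π[19]=0 (border '')
j=20 s[j]='b': π[20]=0 (border '')
j=21 s[j]='b': π[21]=0 (border '')
j=22 s[j]='f': π[22]=0 (border '')
j=23 s[j]='f': π[23]=0 (border '')
j=24 s[j]='b': π[24]=0 (border '')
j=25 s[j]='e': π[25]=0 (border '')
j=26 s[j]='f': π[26]=0 (border '')
j=27 s[j]='c': π[27]=0 (border '')
j=28 s[j]='g': π[28]=1 (border 'g')
j=29 s[j]='g': k: 1→0; π[29]=1 (border 'g')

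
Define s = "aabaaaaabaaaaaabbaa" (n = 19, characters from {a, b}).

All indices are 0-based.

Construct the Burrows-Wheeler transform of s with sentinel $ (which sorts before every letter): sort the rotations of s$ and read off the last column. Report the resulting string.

rank  rotation              last
    0  $aabaaaaabaaaaaabbaa  a
    1  a$aabaaaaabaaaaaabba  a
    2  aa$aabaaaaabaaaaaabb  b
    3  aaaaaabbaa$aabaaaaab  b
    4  aaaaabaaaaaabbaa$aab  b
    5  aaaaabbaa$aabaaaaaba  a
    6  aaaabaaaaaabbaa$aaba  a
    7  aaaabbaa$aabaaaaabaa  a
    8  aaabaaaaaabbaa$aabaa  a
    9  aaabbaa$aabaaaaabaaa  a
   10  aabaaaaaabbaa$aabaaa  a
   11  aabaaaaabaaaaaabbaa$  $
   12  aabbaa$aabaaaaabaaaa  a
   13  abaaaaaabbaa$aabaaaa  a
   14  abaaaaabaaaaaabbaa$a  a
   15  abbaa$aabaaaaabaaaaa  a
   16  baa$aabaaaaabaaaaaab  b
   17  baaaaaabbaa$aabaaaaa  a
   18  baaaaabaaaaaabbaa$aa  a
   19  bbaa$aabaaaaabaaaaaa  a

aabbbaaaaaa$aaaabaaa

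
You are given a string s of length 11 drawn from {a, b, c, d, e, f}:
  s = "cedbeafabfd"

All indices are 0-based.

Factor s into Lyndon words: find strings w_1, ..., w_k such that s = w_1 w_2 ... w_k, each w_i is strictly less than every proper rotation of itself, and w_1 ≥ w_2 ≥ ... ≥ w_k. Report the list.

emit factor 1: 'ced' (i=0, period=3)
emit factor 2: 'be' (i=3, period=2)
emit factor 3: 'af' (i=5, period=2)
emit factor 4: 'abfd' (i=7, period=4)

["ced", "be", "af", "abfd"]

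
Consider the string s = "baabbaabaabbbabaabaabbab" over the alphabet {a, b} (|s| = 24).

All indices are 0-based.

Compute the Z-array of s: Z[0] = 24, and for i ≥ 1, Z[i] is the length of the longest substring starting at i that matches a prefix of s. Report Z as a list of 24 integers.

[24, 0, 0, 1, 4, 0, 0, 5, 0, 0, 1, 1, 2, 0, 4, 0, 0, 6, 0, 0, 1, 2, 0, 1]

Z[0]=24
i=1: outside box; Z[1]=0
i=2: outside box; Z[2]=0
i=3: outside box; Z[3]=1 scan→box=[3,4)
i=4: outside box; Z[4]=4 scan→box=[4,8)
i=5: min(r-i=3, Z[1]=0)=0; Z[5]=0
i=6: min(r-i=2, Z[2]=0)=0; Z[6]=0
i=7: min(r-i=1, Z[3]=1)=1; Z[7]=5 scan→box=[7,12)
i=8: min(r-i=4, Z[1]=0)=0; Z[8]=0
i=9: min(r-i=3, Z[2]=0)=0; Z[9]=0
i=10: min(r-i=2, Z[3]=1)=1; Z[10]=1
i=11: min(r-i=1, Z[4]=4)=1; Z[11]=1
i=12: outside box; Z[12]=2 scan→box=[12,14)
i=13: min(r-i=1, Z[1]=0)=0; Z[13]=0
i=14: outside box; Z[14]=4 scan→box=[14,18)
i=15: min(r-i=3, Z[1]=0)=0; Z[15]=0
i=16: min(r-i=2, Z[2]=0)=0; Z[16]=0
i=17: min(r-i=1, Z[3]=1)=1; Z[17]=6 scan→box=[17,23)
i=18: min(r-i=5, Z[1]=0)=0; Z[18]=0
i=19: min(r-i=4, Z[2]=0)=0; Z[19]=0
i=20: min(r-i=3, Z[3]=1)=1; Z[20]=1
i=21: min(r-i=2, Z[4]=4)=2; Z[21]=2
i=22: min(r-i=1, Z[5]=0)=0; Z[22]=0
i=23: outside box; Z[23]=1 scan→box=[23,24)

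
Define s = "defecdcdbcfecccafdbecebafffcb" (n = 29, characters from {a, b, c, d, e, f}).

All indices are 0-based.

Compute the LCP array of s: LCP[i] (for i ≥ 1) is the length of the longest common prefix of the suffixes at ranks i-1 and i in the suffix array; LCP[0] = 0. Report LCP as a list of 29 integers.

[0, 2, 0, 1, 1, 1, 0, 1, 1, 2, 1, 2, 1, 1, 0, 2, 1, 1, 0, 1, 2, 2, 1, 0, 1, 1, 3, 1, 2]

sorted suffixes:
  #0 SA[0]=15  'afdbecebafffcb'
  #1 SA[1]=23  'afffcb'
  #2 SA[2]=28  'b'
  #3 SA[3]=22  'bafffcb'
  #4 SA[4]=8  'bcfecccafdbecebafffcb'
  #5 SA[5]=18  'becebafffcb'
  #6 SA[6]=14  'cafdbecebafffcb'
  #7 SA[7]=27  'cb'
  #8 SA[8]=13  'ccafdbecebafffcb'
  #9 SA[9]=12  'cccafdbecebafffcb'
  #10 SA[10]=6  'cdbcfecccafdbecebafffcb'
  #11 SA[11]=4  'cdcdbcfecccafdbecebafffcb'
  #12 SA[12]=20  'cebafffcb'
  #13 SA[13]=9  'cfecccafdbecebafffcb'
  #14 SA[14]=7  'dbcfecccafdbecebafffcb'
  #15 SA[15]=17  'dbecebafffcb'
  #16 SA[16]=5  'dcdbcfecccafdbecebafffcb'
  #17 SA[17]=0  'defecdcdbcfecccafdbecebafffcb'
  #18 SA[18]=21  'ebafffcb'
  #19 SA[19]=11  'ecccafdbecebafffcb'
  #20 SA[20]=3  'ecdcdbcfecccafdbecebafffcb'
  #21 SA[21]=19  'ecebafffcb'
  #22 SA[22]=1  'efecdcdbcfecccafdbecebafffcb'
  #23 SA[23]=26  'fcb'
  #24 SA[24]=16  'fdbecebafffcb'
  #25 SA[25]=10  'fecccafdbecebafffcb'
  #26 SA[26]=2  'fecdcdbcfecccafdbecebafffcb'
  #27 SA[27]=25  'ffcb'
  #28 SA[28]=24  'fffcb'

SA = [15, 23, 28, 22, 8, 18, 14, 27, 13, 12, 6, 4, 20, 9, 7, 17, 5, 0, 21, 11, 3, 19, 1, 26, 16, 10, 2, 25, 24]
i: (SA[i-1],SA[i]) lcp shared
  1: (15,23) 2 'af'
  2: (23,28) 0 ''
  3: (28,22) 1 'b'
  4: (22,8) 1 'b'
  5: (8,18) 1 'b'
  6: (18,14) 0 ''
  7: (14,27) 1 'c'
  8: (27,13) 1 'c'
  9: (13,12) 2 'cc'
  10: (12,6) 1 'c'
  11: (6,4) 2 'cd'
  12: (4,20) 1 'c'
  13: (20,9) 1 'c'
  14: (9,7) 0 ''
  15: (7,17) 2 'db'
  16: (17,5) 1 'd'
  17: (5,0) 1 'd'
  18: (0,21) 0 ''
  19: (21,11) 1 'e'
  20: (11,3) 2 'ec'
  21: (3,19) 2 'ec'
  22: (19,1) 1 'e'
  23: (1,26) 0 ''
  24: (26,16) 1 'f'
  25: (16,10) 1 'f'
  26: (10,2) 3 'fec'
  27: (2,25) 1 'f'
  28: (25,24) 2 'ff'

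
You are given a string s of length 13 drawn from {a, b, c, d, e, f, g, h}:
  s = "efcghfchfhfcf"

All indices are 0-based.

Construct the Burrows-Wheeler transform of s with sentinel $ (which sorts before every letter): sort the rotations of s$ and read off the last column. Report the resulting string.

ffff$chehhcfgc

rank  rotation        last
    0  $efcghfchfhfcf  f
    1  cf$efcghfchfhf  f
    2  cghfchfhfcf$ef  f
    3  chfhfcf$efcghf  f
    4  efcghfchfhfcf$  $
    5  f$efcghfchfhfc  c
    6  fcf$efcghfchfh  h
    7  fcghfchfhfcf$e  e
    8  fchfhfcf$efcgh  h
    9  fhfcf$efcghfch  h
   10  ghfchfhfcf$efc  c
   11  hfcf$efcghfchf  f
   12  hfchfhfcf$efcg  g
   13  hfhfcf$efcghfc  c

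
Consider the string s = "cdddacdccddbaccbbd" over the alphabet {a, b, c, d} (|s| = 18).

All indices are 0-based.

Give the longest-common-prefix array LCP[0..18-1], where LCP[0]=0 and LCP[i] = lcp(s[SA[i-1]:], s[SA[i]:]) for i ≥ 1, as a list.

[0, 2, 0, 1, 1, 0, 1, 2, 1, 2, 3, 0, 1, 1, 1, 1, 2, 2]

rank | idx | suffix
   0 |  12 | accbbd
   1 |   4 | acdccddbaccbbd
   2 |  11 | baccbbd
   3 |  15 | bbd
   4 |  16 | bd
   5 |  14 | cbbd
   6 |  13 | ccbbd
   7 |   7 | ccddbaccbbd
   8 |   5 | cdccddbaccbbd
   9 |   8 | cddbaccbbd
  10 |   0 | cdddacdccddbaccbbd
  11 |  17 | d
  12 |   3 | dacdccddbaccbbd
  13 |  10 | dbaccbbd
  14 |   6 | dccddbaccbbd
  15 |   2 | ddacdccddbaccbbd
  16 |   9 | ddbaccbbd
  17 |   1 | dddacdccddbaccbbd

SA = [12, 4, 11, 15, 16, 14, 13, 7, 5, 8, 0, 17, 3, 10, 6, 2, 9, 1]
i: (SA[i-1],SA[i]) lcp shared
  1: (12,4) 2 'ac'
  2: (4,11) 0 ''
  3: (11,15) 1 'b'
  4: (15,16) 1 'b'
  5: (16,14) 0 ''
  6: (14,13) 1 'c'
  7: (13,7) 2 'cc'
  8: (7,5) 1 'c'
  9: (5,8) 2 'cd'
  10: (8,0) 3 'cdd'
  11: (0,17) 0 ''
  12: (17,3) 1 'd'
  13: (3,10) 1 'd'
  14: (10,6) 1 'd'
  15: (6,2) 1 'd'
  16: (2,9) 2 'dd'
  17: (9,1) 2 'dd'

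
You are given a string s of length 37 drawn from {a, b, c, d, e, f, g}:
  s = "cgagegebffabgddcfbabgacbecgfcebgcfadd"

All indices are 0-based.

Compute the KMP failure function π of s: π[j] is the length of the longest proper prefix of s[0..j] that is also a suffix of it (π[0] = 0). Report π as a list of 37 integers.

π[0] = 0
j=1 s[j]='g': π[1]=0 (border '')
j=2 s[j]='a': π[2]=0 (border '')
j=3 s[j]='g': π[3]=0 (border '')
j=4 s[j]='e': π[4]=0 (border '')
j=5 s[j]='g': π[5]=0 (border '')
j=6 s[j]='e': π[6]=0 (border '')
j=7 s[j]='b': π[7]=0 (border '')
j=8 s[j]='f': π[8]=0 (border '')
j=9 s[j]='f': π[9]=0 (border '')
j=10 s[j]='a': π[10]=0 (border '')
j=11 s[j]='b': π[11]=0 (border '')
j=12 s[j]='g': π[12]=0 (border '')
j=13 s[j]='d': π[13]=0 (border '')
j=14 s[j]='d': π[14]=0 (border '')
j=15 s[j]='c': π[15]=1 (border 'c')
j=16 s[j]='f': k: 1→0; π[16]=0 (border '')
j=17 s[j]='b': π[17]=0 (border '')
j=18 s[j]='a': π[18]=0 (border '')
j=19 s[j]='b': π[19]=0 (border '')
j=20 s[j]='g': π[20]=0 (border '')
j=21 s[j]='a': π[21]=0 (border '')
j=22 s[j]='c': π[22]=1 (border 'c')
j=23 s[j]='b': k: 1→0; π[23]=0 (border '')
j=24 s[j]='e': π[24]=0 (border '')
j=25 s[j]='c': π[25]=1 (border 'c')
j=26 s[j]='g': π[26]=2 (border 'cg')
j=27 s[j]='f': k: 2→0; π[27]=0 (border '')
j=28 s[j]='c': π[28]=1 (border 'c')
j=29 s[j]='e': k: 1→0; π[29]=0 (border '')
j=30 s[j]='b': π[30]=0 (border '')
j=31 s[j]='g': π[31]=0 (border '')
j=32 s[j]='c': π[32]=1 (border 'c')
j=33 s[j]='f': k: 1→0; π[33]=0 (border '')
j=34 s[j]='a': π[34]=0 (border '')
j=35 s[j]='d': π[35]=0 (border '')
j=36 s[j]='d': π[36]=0 (border '')

[0, 0, 0, 0, 0, 0, 0, 0, 0, 0, 0, 0, 0, 0, 0, 1, 0, 0, 0, 0, 0, 0, 1, 0, 0, 1, 2, 0, 1, 0, 0, 0, 1, 0, 0, 0, 0]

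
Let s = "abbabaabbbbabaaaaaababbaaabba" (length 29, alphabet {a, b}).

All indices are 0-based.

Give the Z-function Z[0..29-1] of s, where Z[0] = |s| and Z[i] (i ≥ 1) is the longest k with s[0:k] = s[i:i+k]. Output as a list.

[29, 0, 0, 2, 0, 1, 3, 0, 0, 0, 0, 2, 0, 1, 1, 1, 1, 1, 2, 0, 4, 0, 0, 1, 1, 4, 0, 0, 1]

Z[0]=29
i=1: fresh scan; Z[1]=0
i=2: fresh scan; Z[2]=0
i=3: fresh scan; Z[3]=2 grow→box=[3,5)
i=4: min(r-i=1, Z[1]=0)=0; Z[4]=0
i=5: fresh scan; Z[5]=1 grow→box=[5,6)
i=6: fresh scan; Z[6]=3 grow→box=[6,9)
i=7: min(r-i=2, Z[1]=0)=0; Z[7]=0
i=8: min(r-i=1, Z[2]=0)=0; Z[8]=0
i=9: fresh scan; Z[9]=0
i=10: fresh scan; Z[10]=0
i=11: fresh scan; Z[11]=2 grow→box=[11,13)
i=12: min(r-i=1, Z[1]=0)=0; Z[12]=0
i=13: fresh scan; Z[13]=1 grow→box=[13,14)
i=14: fresh scan; Z[14]=1 grow→box=[14,15)
i=15: fresh scan; Z[15]=1 grow→box=[15,16)
i=16: fresh scan; Z[16]=1 grow→box=[16,17)
i=17: fresh scan; Z[17]=1 grow→box=[17,18)
i=18: fresh scan; Z[18]=2 grow→box=[18,20)
i=19: min(r-i=1, Z[1]=0)=0; Z[19]=0
i=20: fresh scan; Z[20]=4 grow→box=[20,24)
i=21: min(r-i=3, Z[1]=0)=0; Z[21]=0
i=22: min(r-i=2, Z[2]=0)=0; Z[22]=0
i=23: min(r-i=1, Z[3]=2)=1; Z[23]=1
i=24: fresh scan; Z[24]=1 grow→box=[24,25)
i=25: fresh scan; Z[25]=4 grow→box=[25,29)
i=26: min(r-i=3, Z[1]=0)=0; Z[26]=0
i=27: min(r-i=2, Z[2]=0)=0; Z[27]=0
i=28: min(r-i=1, Z[3]=2)=1; Z[28]=1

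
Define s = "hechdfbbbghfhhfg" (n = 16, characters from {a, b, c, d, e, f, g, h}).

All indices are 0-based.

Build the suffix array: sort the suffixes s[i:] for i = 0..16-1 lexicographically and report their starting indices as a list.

rank | idx | suffix
   0 |   6 | bbbghfhhfg
   1 |   7 | bbghfhhfg
   2 |   8 | bghfhhfg
   3 |   2 | chdfbbbghfhhfg
   4 |   4 | dfbbbghfhhfg
   5 |   1 | echdfbbbghfhhfg
   6 |   5 | fbbbghfhhfg
   7 |  14 | fg
   8 |  11 | fhhfg
   9 |  15 | g
  10 |   9 | ghfhhfg
  11 |   3 | hdfbbbghfhhfg
  12 |   0 | hechdfbbbghfhhfg
  13 |  13 | hfg
  14 |  10 | hfhhfg
  15 |  12 | hhfg

[6, 7, 8, 2, 4, 1, 5, 14, 11, 15, 9, 3, 0, 13, 10, 12]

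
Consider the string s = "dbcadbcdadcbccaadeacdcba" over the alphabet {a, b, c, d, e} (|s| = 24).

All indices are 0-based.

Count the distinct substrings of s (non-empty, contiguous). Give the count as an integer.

270

rank | idx | suffix
   0 |  23 | a
   1 |  14 | aadeacdcba
   2 |  18 | acdcba
   3 |   3 | adbcdadcbccaadeacdcba
   4 |   8 | adcbccaadeacdcba
   5 |  15 | adeacdcba
   6 |  22 | ba
   7 |   1 | bcadbcdadcbccaadeacdcba
   8 |  11 | bccaadeacdcba
   9 |   5 | bcdadcbccaadeacdcba
  10 |  13 | caadeacdcba
  11 |   2 | cadbcdadcbccaadeacdcba
  12 |  21 | cba
  13 |  10 | cbccaadeacdcba
  14 |  12 | ccaadeacdcba
  15 |   6 | cdadcbccaadeacdcba
  16 |  19 | cdcba
  17 |   7 | dadcbccaadeacdcba
  18 |   0 | dbcadbcdadcbccaadeacdcba
  19 |   4 | dbcdadcbccaadeacdcba
  20 |  20 | dcba
  21 |   9 | dcbccaadeacdcba
  22 |  16 | deacdcba
  23 |  17 | eacdcba

SA = [23, 14, 18, 3, 8, 15, 22, 1, 11, 5, 13, 2, 21, 10, 12, 6, 19, 7, 0, 4, 20, 9, 16, 17]
i: (SA[i-1],SA[i]) lcp shared
  1: (23,14) 1 'a'
  2: (14,18) 1 'a'
  3: (18,3) 1 'a'
  4: (3,8) 2 'ad'
  5: (8,15) 2 'ad'
  6: (15,22) 0 ''
  7: (22,1) 1 'b'
  8: (1,11) 2 'bc'
  9: (11,5) 2 'bc'
  10: (5,13) 0 ''
  11: (13,2) 2 'ca'
  12: (2,21) 1 'c'
  13: (21,10) 2 'cb'
  14: (10,12) 1 'c'
  15: (12,6) 1 'c'
  16: (6,19) 2 'cd'
  17: (19,7) 0 ''
  18: (7,0) 1 'd'
  19: (0,4) 3 'dbc'
  20: (4,20) 1 'd'
  21: (20,9) 3 'dcb'
  22: (9,16) 1 'd'
  23: (16,17) 0 ''

n(n+1)/2 = 24·25/2 = 300
Σ LCP = 0 + 1 + 1 + 1 + 2 + 2 + 0 + 1 + 2 + 2 + 0 + 2 + 1 + 2 + 1 + 1 + 2 + 0 + 1 + 3 + 1 + 3 + 1 + 0 = 30
distinct = 300 − 30 = 270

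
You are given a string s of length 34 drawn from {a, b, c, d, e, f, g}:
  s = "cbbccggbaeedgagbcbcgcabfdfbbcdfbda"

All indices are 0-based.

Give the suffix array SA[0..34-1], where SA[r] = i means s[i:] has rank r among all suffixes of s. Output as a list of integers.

rank→(start, suffix):
  0 → (33, 'a')
  1 → (21, 'abfdfbbcdfbda')
  2 → (8, 'aeedgagbcbcgcabfdfbbcdfbda')
  3 → (13, 'agbcbcgcabfdfbbcdfbda')
  4 → (7, 'baeedgagbcbcgcabfdfbbcdfbda')
  5 → (1, 'bbccggbaeedgagbcbcgcabfdfbbcdfbda')
  6 → (26, 'bbcdfbda')
  7 → (15, 'bcbcgcabfdfbbcdfbda')
  8 → (2, 'bccggbaeedgagbcbcgcabfdfbbcdfbda')
  9 → (27, 'bcdfbda')
  10 → (17, 'bcgcabfdfbbcdfbda')
  11 → (31, 'bda')
  12 → (22, 'bfdfbbcdfbda')
  13 → (20, 'cabfdfbbcdfbda')
  14 → (0, 'cbbccggbaeedgagbcbcgcabfdfbbcdfbda')
  15 → (16, 'cbcgcabfdfbbcdfbda')
  16 → (3, 'ccggbaeedgagbcbcgcabfdfbbcdfbda')
  17 → (28, 'cdfbda')
  18 → (18, 'cgcabfdfbbcdfbda')
  19 → (4, 'cggbaeedgagbcbcgcabfdfbbcdfbda')
  20 → (32, 'da')
  21 → (24, 'dfbbcdfbda')
  22 → (29, 'dfbda')
  23 → (11, 'dgagbcbcgcabfdfbbcdfbda')
  24 → (10, 'edgagbcbcgcabfdfbbcdfbda')
  25 → (9, 'eedgagbcbcgcabfdfbbcdfbda')
  26 → (25, 'fbbcdfbda')
  27 → (30, 'fbda')
  28 → (23, 'fdfbbcdfbda')
  29 → (12, 'gagbcbcgcabfdfbbcdfbda')
  30 → (6, 'gbaeedgagbcbcgcabfdfbbcdfbda')
  31 → (14, 'gbcbcgcabfdfbbcdfbda')
  32 → (19, 'gcabfdfbbcdfbda')
  33 → (5, 'ggbaeedgagbcbcgcabfdfbbcdfbda')

[33, 21, 8, 13, 7, 1, 26, 15, 2, 27, 17, 31, 22, 20, 0, 16, 3, 28, 18, 4, 32, 24, 29, 11, 10, 9, 25, 30, 23, 12, 6, 14, 19, 5]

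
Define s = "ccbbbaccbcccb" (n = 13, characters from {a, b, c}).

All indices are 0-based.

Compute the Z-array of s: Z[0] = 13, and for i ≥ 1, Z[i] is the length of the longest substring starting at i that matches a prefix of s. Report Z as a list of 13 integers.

Z[0]=13
i=1: i≥r, start 0; Z[1]=1 grow→box=[1,2)
i=2: i≥r, start 0; Z[2]=0
i=3: i≥r, start 0; Z[3]=0
i=4: i≥r, start 0; Z[4]=0
i=5: i≥r, start 0; Z[5]=0
i=6: i≥r, start 0; Z[6]=3 grow→box=[6,9)
i=7: min(r-i=2, Z[1]=1)=1; Z[7]=1
i=8: min(r-i=1, Z[2]=0)=0; Z[8]=0
i=9: i≥r, start 0; Z[9]=2 grow→box=[9,11)
i=10: min(r-i=1, Z[1]=1)=1; Z[10]=3 grow→box=[10,13)
i=11: min(r-i=2, Z[1]=1)=1; Z[11]=1
i=12: min(r-i=1, Z[2]=0)=0; Z[12]=0

[13, 1, 0, 0, 0, 0, 3, 1, 0, 2, 3, 1, 0]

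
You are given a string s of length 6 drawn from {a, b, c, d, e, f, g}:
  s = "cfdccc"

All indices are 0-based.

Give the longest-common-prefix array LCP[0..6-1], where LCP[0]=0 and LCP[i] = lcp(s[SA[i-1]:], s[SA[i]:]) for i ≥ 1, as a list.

[0, 1, 2, 1, 0, 0]

rank | idx | suffix
   0 |   5 | c
   1 |   4 | cc
   2 |   3 | ccc
   3 |   0 | cfdccc
   4 |   2 | dccc
   5 |   1 | fdccc

SA = [5, 4, 3, 0, 2, 1]
rank  pair      lcp
   1  s[5:],s[4:]  1  'c'
   2  s[4:],s[3:]  2  'cc'
   3  s[3:],s[0:]  1  'c'
   4  s[0:],s[2:]  0  ''
   5  s[2:],s[1:]  0  ''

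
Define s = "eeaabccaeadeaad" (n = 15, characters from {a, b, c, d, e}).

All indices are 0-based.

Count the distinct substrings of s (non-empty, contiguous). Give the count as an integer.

105

rank | idx | suffix
   0 |   2 | aabccaeadeaad
   1 |  12 | aad
   2 |   3 | abccaeadeaad
   3 |  13 | ad
   4 |   9 | adeaad
   5 |   7 | aeadeaad
   6 |   4 | bccaeadeaad
   7 |   6 | caeadeaad
   8 |   5 | ccaeadeaad
   9 |  14 | d
  10 |  10 | deaad
  11 |   1 | eaabccaeadeaad
  12 |  11 | eaad
  13 |   8 | eadeaad
  14 |   0 | eeaabccaeadeaad

SA = [2, 12, 3, 13, 9, 7, 4, 6, 5, 14, 10, 1, 11, 8, 0]
rank  pair      lcp
   1  s[2:],s[12:]  2  'aa'
   2  s[12:],s[3:]  1  'a'
   3  s[3:],s[13:]  1  'a'
   4  s[13:],s[9:]  2  'ad'
   5  s[9:],s[7:]  1  'a'
   6  s[7:],s[4:]  0  ''
   7  s[4:],s[6:]  0  ''
   8  s[6:],s[5:]  1  'c'
   9  s[5:],s[14:]  0  ''
  10  s[14:],s[10:]  1  'd'
  11  s[10:],s[1:]  0  ''
  12  s[1:],s[11:]  3  'eaa'
  13  s[11:],s[8:]  2  'ea'
  14  s[8:],s[0:]  1  'e'

n(n+1)/2 = 15·16/2 = 120
Σ LCP = 0 + 2 + 1 + 1 + 2 + 1 + 0 + 0 + 1 + 0 + 1 + 0 + 3 + 2 + 1 = 15
distinct = 120 − 15 = 105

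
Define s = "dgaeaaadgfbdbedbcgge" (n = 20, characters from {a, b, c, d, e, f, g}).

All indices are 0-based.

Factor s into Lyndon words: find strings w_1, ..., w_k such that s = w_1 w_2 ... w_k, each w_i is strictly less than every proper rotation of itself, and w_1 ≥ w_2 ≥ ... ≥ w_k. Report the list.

emit factor 1: 'dg' (i=0, period=2)
emit factor 2: 'ae' (i=2, period=2)
emit factor 3: 'aaadgfbdbedbcgge' (i=4, period=16)

["dg", "ae", "aaadgfbdbedbcgge"]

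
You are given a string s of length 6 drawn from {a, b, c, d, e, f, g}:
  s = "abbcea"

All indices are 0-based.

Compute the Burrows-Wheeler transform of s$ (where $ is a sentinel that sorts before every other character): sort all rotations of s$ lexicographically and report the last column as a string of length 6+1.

ae$abbc

rank  rotation last
    0  $abbcea  a
    1  a$abbce  e
    2  abbcea$  $
    3  bbcea$a  a
    4  bcea$ab  b
    5  cea$abb  b
    6  ea$abbc  c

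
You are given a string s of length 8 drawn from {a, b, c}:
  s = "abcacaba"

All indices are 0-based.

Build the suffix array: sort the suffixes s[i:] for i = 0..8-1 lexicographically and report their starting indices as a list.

rank | idx | suffix
   0 |   7 | a
   1 |   5 | aba
   2 |   0 | abcacaba
   3 |   3 | acaba
   4 |   6 | ba
   5 |   1 | bcacaba
   6 |   4 | caba
   7 |   2 | cacaba

[7, 5, 0, 3, 6, 1, 4, 2]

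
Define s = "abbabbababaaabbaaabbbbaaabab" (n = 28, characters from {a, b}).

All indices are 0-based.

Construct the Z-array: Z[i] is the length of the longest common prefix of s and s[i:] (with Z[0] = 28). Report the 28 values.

[28, 0, 0, 5, 0, 0, 2, 0, 2, 0, 1, 1, 4, 0, 0, 1, 1, 3, 0, 0, 0, 0, 1, 1, 2, 0, 2, 0]

Z[0]=28
i=1: outside box; Z[1]=0
i=2: outside box; Z[2]=0
i=3: outside box; Z[3]=5 extend→box=[3,8)
i=4: min(r-i=4, Z[1]=0)=0; Z[4]=0
i=5: min(r-i=3, Z[2]=0)=0; Z[5]=0
i=6: min(r-i=2, Z[3]=5)=2; Z[6]=2
i=7: min(r-i=1, Z[4]=0)=0; Z[7]=0
i=8: outside box; Z[8]=2 extend→box=[8,10)
i=9: min(r-i=1, Z[1]=0)=0; Z[9]=0
i=10: outside box; Z[10]=1 extend→box=[10,11)
i=11: outside box; Z[11]=1 extend→box=[11,12)
i=12: outside box; Z[12]=4 extend→box=[12,16)
i=13: min(r-i=3, Z[1]=0)=0; Z[13]=0
i=14: min(r-i=2, Z[2]=0)=0; Z[14]=0
i=15: min(r-i=1, Z[3]=5)=1; Z[15]=1
i=16: outside box; Z[16]=1 extend→box=[16,17)
i=17: outside box; Z[17]=3 extend→box=[17,20)
i=18: min(r-i=2, Z[1]=0)=0; Z[18]=0
i=19: min(r-i=1, Z[2]=0)=0; Z[19]=0
i=20: outside box; Z[20]=0
i=21: outside box; Z[21]=0
i=22: outside box; Z[22]=1 extend→box=[22,23)
i=23: outside box; Z[23]=1 extend→box=[23,24)
i=24: outside box; Z[24]=2 extend→box=[24,26)
i=25: min(r-i=1, Z[1]=0)=0; Z[25]=0
i=26: outside box; Z[26]=2 extend→box=[26,28)
i=27: min(r-i=1, Z[1]=0)=0; Z[27]=0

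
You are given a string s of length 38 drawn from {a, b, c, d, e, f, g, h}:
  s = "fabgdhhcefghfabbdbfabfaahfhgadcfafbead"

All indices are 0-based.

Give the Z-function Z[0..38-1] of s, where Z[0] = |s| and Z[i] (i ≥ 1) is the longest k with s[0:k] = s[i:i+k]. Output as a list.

[38, 0, 0, 0, 0, 0, 0, 0, 0, 1, 0, 0, 3, 0, 0, 0, 0, 0, 3, 0, 0, 2, 0, 0, 0, 1, 0, 0, 0, 0, 0, 2, 0, 1, 0, 0, 0, 0]

Z[0]=38
i=1: fresh scan; Z[1]=0
i=2: fresh scan; Z[2]=0
i=3: fresh scan; Z[3]=0
i=4: fresh scan; Z[4]=0
i=5: fresh scan; Z[5]=0
i=6: fresh scan; Z[6]=0
i=7: fresh scan; Z[7]=0
i=8: fresh scan; Z[8]=0
i=9: fresh scan; Z[9]=1 grow→box=[9,10)
i=10: fresh scan; Z[10]=0
i=11: fresh scan; Z[11]=0
i=12: fresh scan; Z[12]=3 grow→box=[12,15)
i=13: min(r-i=2, Z[1]=0)=0; Z[13]=0
i=14: min(r-i=1, Z[2]=0)=0; Z[14]=0
i=15: fresh scan; Z[15]=0
i=16: fresh scan; Z[16]=0
i=17: fresh scan; Z[17]=0
i=18: fresh scan; Z[18]=3 grow→box=[18,21)
i=19: min(r-i=2, Z[1]=0)=0; Z[19]=0
i=20: min(r-i=1, Z[2]=0)=0; Z[20]=0
i=21: fresh scan; Z[21]=2 grow→box=[21,23)
i=22: min(r-i=1, Z[1]=0)=0; Z[22]=0
i=23: fresh scan; Z[23]=0
i=24: fresh scan; Z[24]=0
i=25: fresh scan; Z[25]=1 grow→box=[25,26)
i=26: fresh scan; Z[26]=0
i=27: fresh scan; Z[27]=0
i=28: fresh scan; Z[28]=0
i=29: fresh scan; Z[29]=0
i=30: fresh scan; Z[30]=0
i=31: fresh scan; Z[31]=2 grow→box=[31,33)
i=32: min(r-i=1, Z[1]=0)=0; Z[32]=0
i=33: fresh scan; Z[33]=1 grow→box=[33,34)
i=34: fresh scan; Z[34]=0
i=35: fresh scan; Z[35]=0
i=36: fresh scan; Z[36]=0
i=37: fresh scan; Z[37]=0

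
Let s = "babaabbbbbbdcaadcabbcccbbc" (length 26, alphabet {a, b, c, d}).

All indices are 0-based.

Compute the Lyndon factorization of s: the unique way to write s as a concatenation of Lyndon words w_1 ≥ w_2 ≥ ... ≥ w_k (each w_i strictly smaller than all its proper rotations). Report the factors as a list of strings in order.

emit factor 1: 'b' (i=0, period=1)
emit factor 2: 'ab' (i=1, period=2)
emit factor 3: 'aabbbbbbdcaadcabbcccbbc' (i=3, period=23)

["b", "ab", "aabbbbbbdcaadcabbcccbbc"]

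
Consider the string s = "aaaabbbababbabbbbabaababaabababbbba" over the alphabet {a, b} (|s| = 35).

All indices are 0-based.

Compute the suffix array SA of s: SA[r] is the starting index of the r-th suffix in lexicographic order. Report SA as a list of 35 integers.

sorted suffixes:
  #0 SA[0]=34  'a'
  #1 SA[1]=0  'aaaabbbababbabbbbabaababaabababbbba'
  #2 SA[2]=1  'aaabbbababbabbbbabaababaabababbbba'
  #3 SA[3]=19  'aababaabababbbba'
  #4 SA[4]=24  'aabababbbba'
  #5 SA[5]=2  'aabbbababbabbbbabaababaabababbbba'
  #6 SA[6]=17  'abaababaabababbbba'
  #7 SA[7]=22  'abaabababbbba'
  #8 SA[8]=20  'ababaabababbbba'
  #9 SA[9]=25  'abababbbba'
  #10 SA[10]=7  'ababbabbbbabaababaabababbbba'
  #11 SA[11]=27  'ababbbba'
  #12 SA[12]=9  'abbabbbbabaababaabababbbba'
  #13 SA[13]=3  'abbbababbabbbbabaababaabababbbba'
  #14 SA[14]=29  'abbbba'
  #15 SA[15]=12  'abbbbabaababaabababbbba'
  #16 SA[16]=33  'ba'
  #17 SA[17]=18  'baababaabababbbba'
  #18 SA[18]=23  'baabababbbba'
  #19 SA[19]=16  'babaababaabababbbba'
  #20 SA[20]=21  'babaabababbbba'
  #21 SA[21]=6  'bababbabbbbabaababaabababbbba'
  #22 SA[22]=26  'bababbbba'
  #23 SA[23]=8  'babbabbbbabaababaabababbbba'
  #24 SA[24]=28  'babbbba'
  #25 SA[25]=11  'babbbbabaababaabababbbba'
  #26 SA[26]=32  'bba'
  #27 SA[27]=15  'bbabaababaabababbbba'
  #28 SA[28]=5  'bbababbabbbbabaababaabababbbba'
  #29 SA[29]=10  'bbabbbbabaababaabababbbba'
  #30 SA[30]=31  'bbba'
  #31 SA[31]=14  'bbbabaababaabababbbba'
  #32 SA[32]=4  'bbbababbabbbbabaababaabababbbba'
  #33 SA[33]=30  'bbbba'
  #34 SA[34]=13  'bbbbabaababaabababbbba'

[34, 0, 1, 19, 24, 2, 17, 22, 20, 25, 7, 27, 9, 3, 29, 12, 33, 18, 23, 16, 21, 6, 26, 8, 28, 11, 32, 15, 5, 10, 31, 14, 4, 30, 13]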